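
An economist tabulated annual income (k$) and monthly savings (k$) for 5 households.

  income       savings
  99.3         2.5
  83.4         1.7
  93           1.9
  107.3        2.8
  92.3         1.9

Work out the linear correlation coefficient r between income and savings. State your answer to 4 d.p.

0.9580

n = 5, Σx = 475.3, Σy = 10.8, Σx² = 45497.63, Σy² = 24.2, Σxy = 1042.54
nΣxy − ΣxΣy = 5212.7 − 5133.24 = 79.46
nΣx² − (Σx)² = 227488.15 − 225910.09 = 1578.06; nΣy² − (Σy)² = 121 − 116.64 = 4.36
r = 79.46 / √(1578.06 × 4.36) = 79.46 / 82.9478 ≈ 0.9580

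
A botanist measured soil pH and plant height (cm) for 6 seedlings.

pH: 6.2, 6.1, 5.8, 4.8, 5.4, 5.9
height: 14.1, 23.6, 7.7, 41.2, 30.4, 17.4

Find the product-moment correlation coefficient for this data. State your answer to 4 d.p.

-0.8087

n = 6, Σx = 34.2, Σy = 134.4, Σx² = 196.3, Σy² = 3739.42, Σxy = 740.62
nΣxy − ΣxΣy = 4443.72 − 4596.48 = -152.76
nΣx² − (Σx)² = 1177.8 − 1169.64 = 8.16; nΣy² − (Σy)² = 22436.52 − 18063.36 = 4373.16
r = -152.76 / √(8.16 × 4373.16) = -152.76 / 188.9047 ≈ -0.8087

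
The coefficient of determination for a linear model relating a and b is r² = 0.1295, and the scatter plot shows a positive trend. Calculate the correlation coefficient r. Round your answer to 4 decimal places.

|r| = √0.1295 = 0.3599
The association is positive, so r = 0.3599.

0.3599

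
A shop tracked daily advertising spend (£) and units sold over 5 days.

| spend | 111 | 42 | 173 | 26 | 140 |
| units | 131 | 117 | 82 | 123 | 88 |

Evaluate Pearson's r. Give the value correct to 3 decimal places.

n = 5, Σx = 492, Σy = 541, Σx² = 64290, Σy² = 60447, Σxy = 49159
nΣxy − ΣxΣy = 245795 − 266172 = -20377
nΣx² − (Σx)² = 321450 − 242064 = 79386; nΣy² − (Σy)² = 302235 − 292681 = 9554
r = -20377 / √(79386 × 9554) = -20377 / 27540.0407 ≈ -0.740

-0.740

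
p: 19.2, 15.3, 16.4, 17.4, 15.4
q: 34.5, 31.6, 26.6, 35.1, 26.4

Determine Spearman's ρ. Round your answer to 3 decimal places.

Rank p: 5, 1, 3, 4, 2
Rank q: 4, 3, 2, 5, 1
d = rank(p) − rank(q): 1, -2, 1, -1, 1; Σd² = 8
ρ = 1 − 6Σd² / [n(n²−1)] = 1 − 6×8 / (5×24) = 1 − 48/120 ≈ 0.600

0.600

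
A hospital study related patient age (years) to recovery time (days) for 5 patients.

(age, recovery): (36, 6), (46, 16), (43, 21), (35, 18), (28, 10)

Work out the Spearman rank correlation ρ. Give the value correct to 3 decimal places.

0.300

Rank age: 3, 5, 4, 2, 1
Rank recovery: 1, 3, 5, 4, 2
d = rank(age) − rank(recovery): 2, 2, -1, -2, -1; Σd² = 14
ρ = 1 − 6Σd² / [n(n²−1)] = 1 − 6×14 / (5×24) = 1 − 84/120 ≈ 0.300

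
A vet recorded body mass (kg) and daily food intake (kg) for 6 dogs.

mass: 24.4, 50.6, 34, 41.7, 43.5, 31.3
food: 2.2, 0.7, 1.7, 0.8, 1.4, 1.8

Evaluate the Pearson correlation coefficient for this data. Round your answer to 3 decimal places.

n = 6, Σx = 225.5, Σy = 8.6, Σx² = 8922.55, Σy² = 14.06, Σxy = 297.5
nΣxy − ΣxΣy = 1785 − 1939.3 = -154.3
nΣx² − (Σx)² = 53535.3 − 50850.25 = 2685.05; nΣy² − (Σy)² = 84.36 − 73.96 = 10.4
r = -154.3 / √(2685.05 × 10.4) = -154.3 / 167.1063 ≈ -0.923

-0.923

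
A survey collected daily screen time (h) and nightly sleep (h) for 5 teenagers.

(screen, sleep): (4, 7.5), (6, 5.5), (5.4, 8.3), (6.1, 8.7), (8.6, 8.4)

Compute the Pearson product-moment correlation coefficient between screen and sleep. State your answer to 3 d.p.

0.227

n = 5, Σx = 30.1, Σy = 38.4, Σx² = 192.33, Σy² = 301.64, Σxy = 233.13
nΣxy − ΣxΣy = 1165.65 − 1155.84 = 9.81
nΣx² − (Σx)² = 961.65 − 906.01 = 55.64; nΣy² − (Σy)² = 1508.2 − 1474.56 = 33.64
r = 9.81 / √(55.64 × 33.64) = 9.81 / 43.2635 ≈ 0.227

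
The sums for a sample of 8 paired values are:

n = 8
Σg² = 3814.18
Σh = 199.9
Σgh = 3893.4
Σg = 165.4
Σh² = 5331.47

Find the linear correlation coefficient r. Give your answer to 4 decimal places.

-0.6574

r = (nΣgh − ΣgΣh) / √[(nΣg² − (Σg)²)(nΣh² − (Σh)²)]
Numerator: 8×3893.4 − 165.4×199.9 = -1916.26
Denominator: √[(30513.44 − 27357.16)(42651.76 − 39960.01)] = √[3156.28 × 2691.75] = 2914.7756
r = -1916.26 / 2914.7756 ≈ -0.6574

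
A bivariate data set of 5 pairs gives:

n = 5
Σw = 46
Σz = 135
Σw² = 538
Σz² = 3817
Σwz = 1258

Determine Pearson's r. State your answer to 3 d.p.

0.114

r = (nΣwz − ΣwΣz) / √[(nΣw² − (Σw)²)(nΣz² − (Σz)²)]
Numerator: 5×1258 − 46×135 = 80
Denominator: √[(2690 − 2116)(19085 − 18225)] = √[574 × 860] = 702.5952
r = 80 / 702.5952 ≈ 0.114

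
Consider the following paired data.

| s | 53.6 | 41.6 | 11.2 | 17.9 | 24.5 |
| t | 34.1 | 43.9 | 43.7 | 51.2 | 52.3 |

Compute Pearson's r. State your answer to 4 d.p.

-0.7064

n = 5, Σs = 148.8, Σt = 225.2, Σs² = 5649.62, Σt² = 10356.44, Σst = 6341.27
nΣst − ΣsΣt = 31706.35 − 33509.76 = -1803.41
nΣs² − (Σs)² = 28248.1 − 22141.44 = 6106.66; nΣt² − (Σt)² = 51782.2 − 50715.04 = 1067.16
r = -1803.41 / √(6106.66 × 1067.16) = -1803.41 / 2552.7991 ≈ -0.7064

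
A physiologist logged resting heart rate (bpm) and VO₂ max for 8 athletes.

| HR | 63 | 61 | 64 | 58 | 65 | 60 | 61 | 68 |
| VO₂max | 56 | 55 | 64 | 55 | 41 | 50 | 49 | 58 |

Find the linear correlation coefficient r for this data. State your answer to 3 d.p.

n = 8, Σx = 500, Σy = 428, Σx² = 31320, Σy² = 23228, Σxy = 26767
nΣxy − ΣxΣy = 214136 − 214000 = 136
nΣx² − (Σx)² = 250560 − 250000 = 560; nΣy² − (Σy)² = 185824 − 183184 = 2640
r = 136 / √(560 × 2640) = 136 / 1215.8947 ≈ 0.112

0.112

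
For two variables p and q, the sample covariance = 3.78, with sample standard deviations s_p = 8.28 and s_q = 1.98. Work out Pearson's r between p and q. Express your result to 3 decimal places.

r = Cov(p,q) / (s_p · s_q) = 3.78 / (8.28 × 1.98)
  = 3.78 / 16.3944 ≈ 0.231

0.231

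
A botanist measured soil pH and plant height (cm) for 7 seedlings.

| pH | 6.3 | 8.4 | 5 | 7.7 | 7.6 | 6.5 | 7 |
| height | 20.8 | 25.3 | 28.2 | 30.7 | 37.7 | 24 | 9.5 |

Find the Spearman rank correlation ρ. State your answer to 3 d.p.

Rank pH: 2, 7, 1, 6, 5, 3, 4
Rank height: 2, 4, 5, 6, 7, 3, 1
d = rank(pH) − rank(height): 0, 3, -4, 0, -2, 0, 3; Σd² = 38
ρ = 1 − 6Σd² / [n(n²−1)] = 1 − 6×38 / (7×48) = 1 − 228/336 ≈ 0.321

0.321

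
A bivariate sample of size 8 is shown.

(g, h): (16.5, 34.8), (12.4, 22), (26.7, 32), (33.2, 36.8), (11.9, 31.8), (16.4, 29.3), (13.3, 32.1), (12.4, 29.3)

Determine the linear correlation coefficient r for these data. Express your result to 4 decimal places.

0.5885

n = 8, Σg = 142.8, Σh = 248.1, Σg² = 2982.36, Σh² = 7831.91, Σgh = 4572.35
nΣgh − ΣgΣh = 36578.8 − 35428.68 = 1150.12
nΣg² − (Σg)² = 23858.88 − 20391.84 = 3467.04; nΣh² − (Σh)² = 62655.28 − 61553.61 = 1101.67
r = 1150.12 / √(3467.04 × 1101.67) = 1150.12 / 1954.3628 ≈ 0.5885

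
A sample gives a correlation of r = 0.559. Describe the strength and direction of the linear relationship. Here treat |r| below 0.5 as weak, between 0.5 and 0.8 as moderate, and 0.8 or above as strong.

r = 0.559 > 0 so the relationship is positive.
|r| = 0.559, which falls in the moderate range.

moderate positive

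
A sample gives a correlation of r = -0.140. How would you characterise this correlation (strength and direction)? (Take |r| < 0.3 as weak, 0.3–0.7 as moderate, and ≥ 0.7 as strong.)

weak negative

r = -0.140 < 0 so the relationship is negative.
|r| = 0.140, which falls in the weak range.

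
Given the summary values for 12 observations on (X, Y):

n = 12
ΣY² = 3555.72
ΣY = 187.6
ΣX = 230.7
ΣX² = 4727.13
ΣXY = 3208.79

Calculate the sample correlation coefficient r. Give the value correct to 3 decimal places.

r = (nΣXY − ΣXΣY) / √[(nΣX² − (ΣX)²)(nΣY² − (ΣY)²)]
Numerator: 12×3208.79 − 230.7×187.6 = -4773.84
Denominator: √[(56725.56 − 53222.49)(42668.64 − 35193.76)] = √[3503.07 × 7474.88] = 5117.1308
r = -4773.84 / 5117.1308 ≈ -0.933

-0.933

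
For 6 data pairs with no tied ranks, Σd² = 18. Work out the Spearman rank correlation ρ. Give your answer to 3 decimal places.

ρ = 1 − 6Σd² / [n(n²−1)] = 1 − 6×18 / (6×35)
  = 1 − 108/210 = 1 − 0.5143 ≈ 0.486

0.486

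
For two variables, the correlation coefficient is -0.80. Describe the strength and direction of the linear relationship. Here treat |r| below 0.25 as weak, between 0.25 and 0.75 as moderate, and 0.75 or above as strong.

r = -0.80 < 0 so the relationship is negative.
|r| = 0.80, which falls in the strong range.

strong negative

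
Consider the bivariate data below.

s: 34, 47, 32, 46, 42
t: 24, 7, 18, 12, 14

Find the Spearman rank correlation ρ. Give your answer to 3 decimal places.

-0.900

Rank s: 2, 5, 1, 4, 3
Rank t: 5, 1, 4, 2, 3
d = rank(s) − rank(t): -3, 4, -3, 2, 0; Σd² = 38
ρ = 1 − 6Σd² / [n(n²−1)] = 1 − 6×38 / (5×24) = 1 − 228/120 ≈ -0.900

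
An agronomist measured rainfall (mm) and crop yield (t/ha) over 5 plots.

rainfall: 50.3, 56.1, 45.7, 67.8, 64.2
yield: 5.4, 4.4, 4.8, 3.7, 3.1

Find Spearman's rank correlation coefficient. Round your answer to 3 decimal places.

-0.800

Rank rainfall: 2, 3, 1, 5, 4
Rank yield: 5, 3, 4, 2, 1
d = rank(rainfall) − rank(yield): -3, 0, -3, 3, 3; Σd² = 36
ρ = 1 − 6Σd² / [n(n²−1)] = 1 − 6×36 / (5×24) = 1 − 216/120 ≈ -0.800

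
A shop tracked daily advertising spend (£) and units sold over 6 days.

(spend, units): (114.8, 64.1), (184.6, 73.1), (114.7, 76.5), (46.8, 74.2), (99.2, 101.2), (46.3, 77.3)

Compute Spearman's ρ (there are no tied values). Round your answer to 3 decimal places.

-0.657

Rank spend: 5, 6, 4, 2, 3, 1
Rank units: 1, 2, 4, 3, 6, 5
d = rank(spend) − rank(units): 4, 4, 0, -1, -3, -4; Σd² = 58
ρ = 1 − 6Σd² / [n(n²−1)] = 1 − 6×58 / (6×35) = 1 − 348/210 ≈ -0.657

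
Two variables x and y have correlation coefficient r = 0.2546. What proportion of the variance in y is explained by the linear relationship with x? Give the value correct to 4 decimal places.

0.0648

r² = (0.2546)² = 0.0648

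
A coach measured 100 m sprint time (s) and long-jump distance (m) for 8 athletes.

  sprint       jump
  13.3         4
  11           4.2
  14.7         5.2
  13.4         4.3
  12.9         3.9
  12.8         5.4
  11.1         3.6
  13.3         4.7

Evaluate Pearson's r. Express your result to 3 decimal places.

0.562

n = 8, Σx = 102.5, Σy = 35.3, Σx² = 1323.89, Σy² = 158.59, Σxy = 455.36
nΣxy − ΣxΣy = 3642.88 − 3618.25 = 24.63
nΣx² − (Σx)² = 10591.12 − 10506.25 = 84.87; nΣy² − (Σy)² = 1268.72 − 1246.09 = 22.63
r = 24.63 / √(84.87 × 22.63) = 24.63 / 43.8247 ≈ 0.562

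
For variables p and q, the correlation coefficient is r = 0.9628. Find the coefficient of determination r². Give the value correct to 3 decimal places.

0.927

r² = (0.9628)² = 0.927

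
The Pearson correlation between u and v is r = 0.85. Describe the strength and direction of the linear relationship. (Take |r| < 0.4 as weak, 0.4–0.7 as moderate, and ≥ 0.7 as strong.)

strong positive

r = 0.85 > 0 so the relationship is positive.
|r| = 0.85, which falls in the strong range.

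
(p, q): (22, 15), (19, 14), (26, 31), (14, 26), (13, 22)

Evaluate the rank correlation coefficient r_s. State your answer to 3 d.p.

0.200

Rank p: 4, 3, 5, 2, 1
Rank q: 2, 1, 5, 4, 3
d = rank(p) − rank(q): 2, 2, 0, -2, -2; Σd² = 16
ρ = 1 − 6Σd² / [n(n²−1)] = 1 − 6×16 / (5×24) = 1 − 96/120 ≈ 0.200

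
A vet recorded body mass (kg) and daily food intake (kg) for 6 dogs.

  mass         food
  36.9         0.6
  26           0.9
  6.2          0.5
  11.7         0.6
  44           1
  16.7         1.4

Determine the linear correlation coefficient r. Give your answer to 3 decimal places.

0.205

n = 6, Σx = 141.5, Σy = 5, Σx² = 4427.83, Σy² = 4.74, Σxy = 123.04
nΣxy − ΣxΣy = 738.24 − 707.5 = 30.74
nΣx² − (Σx)² = 26566.98 − 20022.25 = 6544.73; nΣy² − (Σy)² = 28.44 − 25 = 3.44
r = 30.74 / √(6544.73 × 3.44) = 30.74 / 150.0462 ≈ 0.205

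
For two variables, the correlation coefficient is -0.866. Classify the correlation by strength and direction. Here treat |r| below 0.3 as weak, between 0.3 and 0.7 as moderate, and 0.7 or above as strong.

strong negative

r = -0.866 < 0 so the relationship is negative.
|r| = 0.866, which falls in the strong range.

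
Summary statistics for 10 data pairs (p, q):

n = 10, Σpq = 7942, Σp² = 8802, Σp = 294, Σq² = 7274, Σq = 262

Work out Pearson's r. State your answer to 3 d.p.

0.939

r = (nΣpq − ΣpΣq) / √[(nΣp² − (Σp)²)(nΣq² − (Σq)²)]
Numerator: 10×7942 − 294×262 = 2392
Denominator: √[(88020 − 86436)(72740 − 68644)] = √[1584 × 4096] = 2547.1678
r = 2392 / 2547.1678 ≈ 0.939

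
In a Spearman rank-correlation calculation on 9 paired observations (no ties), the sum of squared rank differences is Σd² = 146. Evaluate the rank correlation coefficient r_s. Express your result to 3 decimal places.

ρ = 1 − 6Σd² / [n(n²−1)] = 1 − 6×146 / (9×80)
  = 1 − 876/720 = 1 − 1.2167 ≈ -0.217

-0.217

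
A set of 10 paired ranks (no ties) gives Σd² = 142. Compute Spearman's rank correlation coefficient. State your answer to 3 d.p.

0.139

ρ = 1 − 6Σd² / [n(n²−1)] = 1 − 6×142 / (10×99)
  = 1 − 852/990 = 1 − 0.8606 ≈ 0.139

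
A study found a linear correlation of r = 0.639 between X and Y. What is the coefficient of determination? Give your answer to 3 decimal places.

0.408

r² = (0.639)² = 0.408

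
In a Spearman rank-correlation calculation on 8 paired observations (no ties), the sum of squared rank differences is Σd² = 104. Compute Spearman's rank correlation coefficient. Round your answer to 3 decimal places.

-0.238

ρ = 1 − 6Σd² / [n(n²−1)] = 1 − 6×104 / (8×63)
  = 1 − 624/504 = 1 − 1.2381 ≈ -0.238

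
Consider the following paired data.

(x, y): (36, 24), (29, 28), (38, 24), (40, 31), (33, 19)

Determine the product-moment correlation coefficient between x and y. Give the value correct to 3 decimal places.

n = 5, Σx = 176, Σy = 126, Σx² = 6270, Σy² = 3258, Σxy = 4455
nΣxy − ΣxΣy = 22275 − 22176 = 99
nΣx² − (Σx)² = 31350 − 30976 = 374; nΣy² − (Σy)² = 16290 − 15876 = 414
r = 99 / √(374 × 414) = 99 / 393.4921 ≈ 0.252

0.252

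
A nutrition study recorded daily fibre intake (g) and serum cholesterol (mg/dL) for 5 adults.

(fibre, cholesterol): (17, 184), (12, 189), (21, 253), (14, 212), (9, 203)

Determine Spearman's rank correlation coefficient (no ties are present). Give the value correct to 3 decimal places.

Rank fibre: 4, 2, 5, 3, 1
Rank cholesterol: 1, 2, 5, 4, 3
d = rank(fibre) − rank(cholesterol): 3, 0, 0, -1, -2; Σd² = 14
ρ = 1 − 6Σd² / [n(n²−1)] = 1 − 6×14 / (5×24) = 1 − 84/120 ≈ 0.300

0.300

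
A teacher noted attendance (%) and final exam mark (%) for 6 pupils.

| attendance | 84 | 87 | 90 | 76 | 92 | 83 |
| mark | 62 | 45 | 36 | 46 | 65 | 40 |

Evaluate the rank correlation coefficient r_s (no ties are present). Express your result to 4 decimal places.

0.1429

Rank attendance: 3, 4, 5, 1, 6, 2
Rank mark: 5, 3, 1, 4, 6, 2
d = rank(attendance) − rank(mark): -2, 1, 4, -3, 0, 0; Σd² = 30
ρ = 1 − 6Σd² / [n(n²−1)] = 1 − 6×30 / (6×35) = 1 − 180/210 ≈ 0.1429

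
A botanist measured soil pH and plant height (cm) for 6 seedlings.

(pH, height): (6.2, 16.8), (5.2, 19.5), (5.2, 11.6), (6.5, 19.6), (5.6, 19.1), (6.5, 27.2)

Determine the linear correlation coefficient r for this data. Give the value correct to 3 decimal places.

0.609

n = 6, Σx = 35.2, Σy = 113.8, Σx² = 208.38, Σy² = 2285.86, Σxy = 677.04
nΣxy − ΣxΣy = 4062.24 − 4005.76 = 56.48
nΣx² − (Σx)² = 1250.28 − 1239.04 = 11.24; nΣy² − (Σy)² = 13715.16 − 12950.44 = 764.72
r = 56.48 / √(11.24 × 764.72) = 56.48 / 92.7117 ≈ 0.609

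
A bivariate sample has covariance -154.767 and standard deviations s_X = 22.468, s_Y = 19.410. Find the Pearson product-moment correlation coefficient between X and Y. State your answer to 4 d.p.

r = Cov(X,Y) / (s_X · s_Y) = -154.767 / (22.468 × 19.410)
  = -154.767 / 436.1039 ≈ -0.3549

-0.3549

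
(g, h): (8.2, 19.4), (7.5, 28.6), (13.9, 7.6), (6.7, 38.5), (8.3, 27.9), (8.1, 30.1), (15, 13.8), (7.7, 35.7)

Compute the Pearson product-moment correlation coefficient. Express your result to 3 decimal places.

n = 8, Σg = 75.4, Σh = 201.6, Σg² = 780.38, Σh² = 5883.68, Σgh = 1694.44
nΣgh − ΣgΣh = 13555.52 − 15200.64 = -1645.12
nΣg² − (Σg)² = 6243.04 − 5685.16 = 557.88; nΣh² − (Σh)² = 47069.44 − 40642.56 = 6426.88
r = -1645.12 / √(557.88 × 6426.88) = -1645.12 / 1893.5226 ≈ -0.869

-0.869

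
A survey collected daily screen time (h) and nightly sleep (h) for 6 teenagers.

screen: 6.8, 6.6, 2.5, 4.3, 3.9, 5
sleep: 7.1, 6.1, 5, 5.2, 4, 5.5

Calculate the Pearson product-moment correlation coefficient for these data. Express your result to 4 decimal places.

0.8008

n = 6, Σx = 29.1, Σy = 32.9, Σx² = 154.75, Σy² = 185.91, Σxy = 166.5
nΣxy − ΣxΣy = 999 − 957.39 = 41.61
nΣx² − (Σx)² = 928.5 − 846.81 = 81.69; nΣy² − (Σy)² = 1115.46 − 1082.41 = 33.05
r = 41.61 / √(81.69 × 33.05) = 41.61 / 51.9601 ≈ 0.8008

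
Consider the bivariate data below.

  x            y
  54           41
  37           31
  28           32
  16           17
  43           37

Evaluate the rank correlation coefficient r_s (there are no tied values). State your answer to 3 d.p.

Rank x: 5, 3, 2, 1, 4
Rank y: 5, 2, 3, 1, 4
d = rank(x) − rank(y): 0, 1, -1, 0, 0; Σd² = 2
ρ = 1 − 6Σd² / [n(n²−1)] = 1 − 6×2 / (5×24) = 1 − 12/120 ≈ 0.900

0.900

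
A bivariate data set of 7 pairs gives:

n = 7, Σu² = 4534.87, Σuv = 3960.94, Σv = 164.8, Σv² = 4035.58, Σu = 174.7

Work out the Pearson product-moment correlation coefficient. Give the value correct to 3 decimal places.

r = (nΣuv − ΣuΣv) / √[(nΣu² − (Σu)²)(nΣv² − (Σv)²)]
Numerator: 7×3960.94 − 174.7×164.8 = -1063.98
Denominator: √[(31744.09 − 30520.09)(28249.06 − 27159.04)] = √[1224 × 1090.02] = 1155.0690
r = -1063.98 / 1155.0690 ≈ -0.921

-0.921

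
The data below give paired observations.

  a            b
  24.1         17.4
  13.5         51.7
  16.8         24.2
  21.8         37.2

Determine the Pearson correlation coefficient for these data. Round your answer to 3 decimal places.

n = 4, Σa = 76.2, Σb = 130.5, Σa² = 1520.54, Σb² = 4945.13, Σab = 2334.81
nΣab − ΣaΣb = 9339.24 − 9944.1 = -604.86
nΣa² − (Σa)² = 6082.16 − 5806.44 = 275.72; nΣb² − (Σb)² = 19780.52 − 17030.25 = 2750.27
r = -604.86 / √(275.72 × 2750.27) = -604.86 / 870.8068 ≈ -0.695

-0.695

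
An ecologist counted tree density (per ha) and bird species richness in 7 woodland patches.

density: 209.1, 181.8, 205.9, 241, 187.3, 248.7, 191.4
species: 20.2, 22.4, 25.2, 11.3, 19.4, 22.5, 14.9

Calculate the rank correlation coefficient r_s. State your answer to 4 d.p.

0.0357

Rank density: 5, 1, 4, 6, 2, 7, 3
Rank species: 4, 5, 7, 1, 3, 6, 2
d = rank(density) − rank(species): 1, -4, -3, 5, -1, 1, 1; Σd² = 54
ρ = 1 − 6Σd² / [n(n²−1)] = 1 − 6×54 / (7×48) = 1 − 324/336 ≈ 0.0357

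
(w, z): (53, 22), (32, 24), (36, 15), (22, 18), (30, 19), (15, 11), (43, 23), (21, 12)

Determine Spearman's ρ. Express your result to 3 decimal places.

Rank w: 8, 5, 6, 3, 4, 1, 7, 2
Rank z: 6, 8, 3, 4, 5, 1, 7, 2
d = rank(w) − rank(z): 2, -3, 3, -1, -1, 0, 0, 0; Σd² = 24
ρ = 1 − 6Σd² / [n(n²−1)] = 1 − 6×24 / (8×63) = 1 − 144/504 ≈ 0.714

0.714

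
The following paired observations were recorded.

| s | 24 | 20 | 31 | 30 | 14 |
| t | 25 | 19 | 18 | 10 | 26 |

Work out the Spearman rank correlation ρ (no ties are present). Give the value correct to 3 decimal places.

-0.800

Rank s: 3, 2, 5, 4, 1
Rank t: 4, 3, 2, 1, 5
d = rank(s) − rank(t): -1, -1, 3, 3, -4; Σd² = 36
ρ = 1 − 6Σd² / [n(n²−1)] = 1 − 6×36 / (5×24) = 1 − 216/120 ≈ -0.800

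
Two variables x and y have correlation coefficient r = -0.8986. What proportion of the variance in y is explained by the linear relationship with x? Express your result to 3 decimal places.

0.807

r² = (-0.8986)² = 0.807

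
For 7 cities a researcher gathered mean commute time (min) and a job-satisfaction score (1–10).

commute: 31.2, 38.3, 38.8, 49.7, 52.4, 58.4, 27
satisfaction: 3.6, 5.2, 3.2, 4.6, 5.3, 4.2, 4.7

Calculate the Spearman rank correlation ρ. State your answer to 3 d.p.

0.071

Rank commute: 2, 3, 4, 5, 6, 7, 1
Rank satisfaction: 2, 6, 1, 4, 7, 3, 5
d = rank(commute) − rank(satisfaction): 0, -3, 3, 1, -1, 4, -4; Σd² = 52
ρ = 1 − 6Σd² / [n(n²−1)] = 1 − 6×52 / (7×48) = 1 − 312/336 ≈ 0.071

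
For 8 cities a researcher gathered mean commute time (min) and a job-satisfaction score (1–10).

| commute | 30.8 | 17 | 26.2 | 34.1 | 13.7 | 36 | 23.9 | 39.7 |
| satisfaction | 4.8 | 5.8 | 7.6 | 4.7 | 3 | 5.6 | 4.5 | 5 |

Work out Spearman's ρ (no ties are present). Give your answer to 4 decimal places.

0.2619

Rank commute: 5, 2, 4, 6, 1, 7, 3, 8
Rank satisfaction: 4, 7, 8, 3, 1, 6, 2, 5
d = rank(commute) − rank(satisfaction): 1, -5, -4, 3, 0, 1, 1, 3; Σd² = 62
ρ = 1 − 6Σd² / [n(n²−1)] = 1 − 6×62 / (8×63) = 1 − 372/504 ≈ 0.2619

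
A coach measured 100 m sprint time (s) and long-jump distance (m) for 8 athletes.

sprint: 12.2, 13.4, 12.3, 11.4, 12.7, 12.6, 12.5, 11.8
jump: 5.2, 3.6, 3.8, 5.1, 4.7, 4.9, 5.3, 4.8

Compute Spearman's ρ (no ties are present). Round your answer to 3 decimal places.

Rank sprint: 3, 8, 4, 1, 7, 6, 5, 2
Rank jump: 7, 1, 2, 6, 3, 5, 8, 4
d = rank(sprint) − rank(jump): -4, 7, 2, -5, 4, 1, -3, -2; Σd² = 124
ρ = 1 − 6Σd² / [n(n²−1)] = 1 − 6×124 / (8×63) = 1 − 744/504 ≈ -0.476

-0.476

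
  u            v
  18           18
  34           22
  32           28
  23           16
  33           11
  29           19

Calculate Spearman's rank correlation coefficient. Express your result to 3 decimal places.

Rank u: 1, 6, 4, 2, 5, 3
Rank v: 3, 5, 6, 2, 1, 4
d = rank(u) − rank(v): -2, 1, -2, 0, 4, -1; Σd² = 26
ρ = 1 − 6Σd² / [n(n²−1)] = 1 − 6×26 / (6×35) = 1 − 156/210 ≈ 0.257

0.257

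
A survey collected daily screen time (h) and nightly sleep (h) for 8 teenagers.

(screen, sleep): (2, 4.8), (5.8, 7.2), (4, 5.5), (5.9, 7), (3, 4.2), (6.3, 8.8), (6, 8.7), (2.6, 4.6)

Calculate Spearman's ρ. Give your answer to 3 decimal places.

Rank screen: 1, 5, 4, 6, 3, 8, 7, 2
Rank sleep: 3, 6, 4, 5, 1, 8, 7, 2
d = rank(screen) − rank(sleep): -2, -1, 0, 1, 2, 0, 0, 0; Σd² = 10
ρ = 1 − 6Σd² / [n(n²−1)] = 1 − 6×10 / (8×63) = 1 − 60/504 ≈ 0.881

0.881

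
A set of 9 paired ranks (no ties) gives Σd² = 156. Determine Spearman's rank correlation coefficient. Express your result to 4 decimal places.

ρ = 1 − 6Σd² / [n(n²−1)] = 1 − 6×156 / (9×80)
  = 1 − 936/720 = 1 − 1.30000 ≈ -0.3000

-0.3000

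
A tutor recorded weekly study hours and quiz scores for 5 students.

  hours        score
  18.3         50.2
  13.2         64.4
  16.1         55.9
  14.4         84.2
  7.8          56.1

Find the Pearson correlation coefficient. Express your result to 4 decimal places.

n = 5, Σx = 69.8, Σy = 310.8, Σx² = 1036.54, Σy² = 20029.06, Σxy = 4318.79
nΣxy − ΣxΣy = 21593.95 − 21693.84 = -99.89
nΣx² − (Σx)² = 5182.7 − 4872.04 = 310.66; nΣy² − (Σy)² = 100145.3 − 96596.64 = 3548.66
r = -99.89 / √(310.66 × 3548.66) = -99.89 / 1049.9651 ≈ -0.0951

-0.0951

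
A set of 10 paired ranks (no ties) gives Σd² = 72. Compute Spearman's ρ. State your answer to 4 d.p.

0.5636

ρ = 1 − 6Σd² / [n(n²−1)] = 1 − 6×72 / (10×99)
  = 1 − 432/990 = 1 − 0.43636 ≈ 0.5636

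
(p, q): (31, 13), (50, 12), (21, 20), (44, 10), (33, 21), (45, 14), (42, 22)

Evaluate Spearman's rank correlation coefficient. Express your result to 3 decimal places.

Rank p: 2, 7, 1, 5, 3, 6, 4
Rank q: 3, 2, 5, 1, 6, 4, 7
d = rank(p) − rank(q): -1, 5, -4, 4, -3, 2, -3; Σd² = 80
ρ = 1 − 6Σd² / [n(n²−1)] = 1 − 6×80 / (7×48) = 1 − 480/336 ≈ -0.429

-0.429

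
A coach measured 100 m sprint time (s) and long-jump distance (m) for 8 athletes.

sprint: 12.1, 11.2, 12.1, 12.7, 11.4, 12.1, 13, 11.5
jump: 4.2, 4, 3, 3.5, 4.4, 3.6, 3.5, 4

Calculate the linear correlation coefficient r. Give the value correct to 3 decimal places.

-0.592

n = 8, Σx = 96.1, Σy = 30.2, Σx² = 1157.17, Σy² = 115.46, Σxy = 361.59
nΣxy − ΣxΣy = 2892.72 − 2902.22 = -9.5
nΣx² − (Σx)² = 9257.36 − 9235.21 = 22.15; nΣy² − (Σy)² = 923.68 − 912.04 = 11.64
r = -9.5 / √(22.15 × 11.64) = -9.5 / 16.0570 ≈ -0.592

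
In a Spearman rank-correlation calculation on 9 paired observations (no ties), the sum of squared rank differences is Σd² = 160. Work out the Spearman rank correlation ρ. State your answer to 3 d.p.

ρ = 1 − 6Σd² / [n(n²−1)] = 1 − 6×160 / (9×80)
  = 1 − 960/720 = 1 − 1.3333 ≈ -0.333

-0.333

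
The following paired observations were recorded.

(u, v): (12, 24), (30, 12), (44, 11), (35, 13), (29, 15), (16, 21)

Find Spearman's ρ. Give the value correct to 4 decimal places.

-0.9429

Rank u: 1, 4, 6, 5, 3, 2
Rank v: 6, 2, 1, 3, 4, 5
d = rank(u) − rank(v): -5, 2, 5, 2, -1, -3; Σd² = 68
ρ = 1 − 6Σd² / [n(n²−1)] = 1 − 6×68 / (6×35) = 1 − 408/210 ≈ -0.9429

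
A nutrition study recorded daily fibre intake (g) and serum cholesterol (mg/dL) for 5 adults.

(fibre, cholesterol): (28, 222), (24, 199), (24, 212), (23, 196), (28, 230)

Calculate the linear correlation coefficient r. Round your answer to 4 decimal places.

0.9221

n = 5, Σx = 127, Σy = 1059, Σx² = 3249, Σy² = 225145, Σxy = 27028
nΣxy − ΣxΣy = 135140 − 134493 = 647
nΣx² − (Σx)² = 16245 − 16129 = 116; nΣy² − (Σy)² = 1125725 − 1121481 = 4244
r = 647 / √(116 × 4244) = 647 / 701.6438 ≈ 0.9221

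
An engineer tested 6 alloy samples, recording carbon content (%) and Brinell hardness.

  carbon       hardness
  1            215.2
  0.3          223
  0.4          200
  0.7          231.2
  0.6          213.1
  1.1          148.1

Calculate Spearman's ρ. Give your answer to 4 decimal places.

Rank carbon: 5, 1, 2, 4, 3, 6
Rank hardness: 4, 5, 2, 6, 3, 1
d = rank(carbon) − rank(hardness): 1, -4, 0, -2, 0, 5; Σd² = 46
ρ = 1 − 6Σd² / [n(n²−1)] = 1 − 6×46 / (6×35) = 1 − 276/210 ≈ -0.3143

-0.3143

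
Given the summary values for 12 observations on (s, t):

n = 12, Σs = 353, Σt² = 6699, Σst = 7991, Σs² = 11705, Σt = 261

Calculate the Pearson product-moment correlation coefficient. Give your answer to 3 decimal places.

r = (nΣst − ΣsΣt) / √[(nΣs² − (Σs)²)(nΣt² − (Σt)²)]
Numerator: 12×7991 − 353×261 = 3759
Denominator: √[(140460 − 124609)(80388 − 68121)] = √[15851 × 12267] = 13944.3256
r = 3759 / 13944.3256 ≈ 0.270

0.270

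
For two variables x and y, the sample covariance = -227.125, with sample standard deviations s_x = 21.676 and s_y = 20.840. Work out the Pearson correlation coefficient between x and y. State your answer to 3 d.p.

-0.503

r = Cov(x,y) / (s_x · s_y) = -227.125 / (21.676 × 20.840)
  = -227.125 / 451.7278 ≈ -0.503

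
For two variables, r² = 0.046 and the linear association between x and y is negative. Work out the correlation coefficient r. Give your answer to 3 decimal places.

-0.214

|r| = √0.046 = 0.214
The association is negative, so r = −0.214.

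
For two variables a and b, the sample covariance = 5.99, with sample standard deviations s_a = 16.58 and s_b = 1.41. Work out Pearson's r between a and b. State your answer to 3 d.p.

0.256

r = Cov(a,b) / (s_a · s_b) = 5.99 / (16.58 × 1.41)
  = 5.99 / 23.3778 ≈ 0.256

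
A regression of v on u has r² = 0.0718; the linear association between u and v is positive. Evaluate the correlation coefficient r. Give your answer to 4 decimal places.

0.2680

|r| = √0.0718 = 0.2680
The association is positive, so r = 0.2680.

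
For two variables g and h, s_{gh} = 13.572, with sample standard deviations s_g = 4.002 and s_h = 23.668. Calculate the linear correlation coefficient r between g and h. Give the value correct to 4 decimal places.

0.1433

r = Cov(g,h) / (s_g · s_h) = 13.572 / (4.002 × 23.668)
  = 13.572 / 94.7193 ≈ 0.1433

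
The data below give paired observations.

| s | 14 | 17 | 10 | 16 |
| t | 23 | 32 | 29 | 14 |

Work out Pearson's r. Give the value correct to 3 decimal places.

n = 4, Σs = 57, Σt = 98, Σs² = 841, Σt² = 2590, Σst = 1380
nΣst − ΣsΣt = 5520 − 5586 = -66
nΣs² − (Σs)² = 3364 − 3249 = 115; nΣt² − (Σt)² = 10360 − 9604 = 756
r = -66 / √(115 × 756) = -66 / 294.8559 ≈ -0.224

-0.224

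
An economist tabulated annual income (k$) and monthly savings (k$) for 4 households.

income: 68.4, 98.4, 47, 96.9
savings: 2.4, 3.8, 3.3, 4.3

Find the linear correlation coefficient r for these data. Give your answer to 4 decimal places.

n = 4, Σx = 310.7, Σy = 13.8, Σx² = 25959.73, Σy² = 49.58, Σxy = 1109.85
nΣxy − ΣxΣy = 4439.4 − 4287.66 = 151.74
nΣx² − (Σx)² = 103838.92 − 96534.49 = 7304.43; nΣy² − (Σy)² = 198.32 − 190.44 = 7.88
r = 151.74 / √(7304.43 × 7.88) = 151.74 / 239.9144 ≈ 0.6325

0.6325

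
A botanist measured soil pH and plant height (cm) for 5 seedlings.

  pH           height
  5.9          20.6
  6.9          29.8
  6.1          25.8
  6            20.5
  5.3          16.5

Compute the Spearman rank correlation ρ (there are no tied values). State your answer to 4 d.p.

Rank pH: 2, 5, 4, 3, 1
Rank height: 3, 5, 4, 2, 1
d = rank(pH) − rank(height): -1, 0, 0, 1, 0; Σd² = 2
ρ = 1 − 6Σd² / [n(n²−1)] = 1 − 6×2 / (5×24) = 1 − 12/120 ≈ 0.9000

0.9000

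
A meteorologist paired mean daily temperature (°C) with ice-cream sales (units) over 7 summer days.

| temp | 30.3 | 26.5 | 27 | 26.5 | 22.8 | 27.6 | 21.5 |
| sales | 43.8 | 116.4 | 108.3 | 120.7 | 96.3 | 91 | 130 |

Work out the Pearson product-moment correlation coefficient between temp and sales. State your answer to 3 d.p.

n = 7, Σx = 182.2, Σy = 706.5, Σx² = 4795.44, Σy² = 76219.47, Σxy = 18036.63
nΣxy − ΣxΣy = 126256.41 − 128724.3 = -2467.89
nΣx² − (Σx)² = 33568.08 − 33196.84 = 371.24; nΣy² − (Σy)² = 533536.29 − 499142.25 = 34394.04
r = -2467.89 / √(371.24 × 34394.04) = -2467.89 / 3573.2959 ≈ -0.691

-0.691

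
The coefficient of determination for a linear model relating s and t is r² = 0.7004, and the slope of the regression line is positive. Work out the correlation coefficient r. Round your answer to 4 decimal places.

0.8369

|r| = √0.7004 = 0.8369
The association is positive, so r = 0.8369.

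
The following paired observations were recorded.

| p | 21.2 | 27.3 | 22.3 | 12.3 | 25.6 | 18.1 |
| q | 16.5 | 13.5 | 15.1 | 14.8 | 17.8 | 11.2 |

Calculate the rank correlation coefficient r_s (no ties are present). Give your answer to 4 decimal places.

0.2571

Rank p: 3, 6, 4, 1, 5, 2
Rank q: 5, 2, 4, 3, 6, 1
d = rank(p) − rank(q): -2, 4, 0, -2, -1, 1; Σd² = 26
ρ = 1 − 6Σd² / [n(n²−1)] = 1 − 6×26 / (6×35) = 1 − 156/210 ≈ 0.2571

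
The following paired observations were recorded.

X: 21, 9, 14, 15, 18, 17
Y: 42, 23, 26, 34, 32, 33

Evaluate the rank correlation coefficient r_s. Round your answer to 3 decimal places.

0.771

Rank X: 6, 1, 2, 3, 5, 4
Rank Y: 6, 1, 2, 5, 3, 4
d = rank(X) − rank(Y): 0, 0, 0, -2, 2, 0; Σd² = 8
ρ = 1 − 6Σd² / [n(n²−1)] = 1 − 6×8 / (6×35) = 1 − 48/210 ≈ 0.771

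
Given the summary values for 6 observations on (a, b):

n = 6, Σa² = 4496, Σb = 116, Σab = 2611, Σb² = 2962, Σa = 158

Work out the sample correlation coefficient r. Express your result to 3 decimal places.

-0.903

r = (nΣab − ΣaΣb) / √[(nΣa² − (Σa)²)(nΣb² − (Σb)²)]
Numerator: 6×2611 − 158×116 = -2662
Denominator: √[(26976 − 24964)(17772 − 13456)] = √[2012 × 4316] = 2946.8274
r = -2662 / 2946.8274 ≈ -0.903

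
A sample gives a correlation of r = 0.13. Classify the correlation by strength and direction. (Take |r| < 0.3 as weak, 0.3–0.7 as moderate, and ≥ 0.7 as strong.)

r = 0.13 > 0 so the relationship is positive.
|r| = 0.13, which falls in the weak range.

weak positive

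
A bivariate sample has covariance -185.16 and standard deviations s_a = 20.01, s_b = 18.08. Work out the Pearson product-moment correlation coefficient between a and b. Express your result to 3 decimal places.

-0.512

r = Cov(a,b) / (s_a · s_b) = -185.16 / (20.01 × 18.08)
  = -185.16 / 361.7808 ≈ -0.512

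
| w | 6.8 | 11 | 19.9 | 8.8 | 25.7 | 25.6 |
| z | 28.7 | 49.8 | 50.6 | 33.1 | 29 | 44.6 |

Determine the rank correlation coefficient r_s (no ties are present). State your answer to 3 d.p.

Rank w: 1, 3, 4, 2, 6, 5
Rank z: 1, 5, 6, 3, 2, 4
d = rank(w) − rank(z): 0, -2, -2, -1, 4, 1; Σd² = 26
ρ = 1 − 6Σd² / [n(n²−1)] = 1 − 6×26 / (6×35) = 1 − 156/210 ≈ 0.257

0.257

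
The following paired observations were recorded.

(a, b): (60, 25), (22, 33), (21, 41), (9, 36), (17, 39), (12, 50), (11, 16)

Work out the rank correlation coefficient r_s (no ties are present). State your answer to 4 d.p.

Rank a: 7, 6, 5, 1, 4, 3, 2
Rank b: 2, 3, 6, 4, 5, 7, 1
d = rank(a) − rank(b): 5, 3, -1, -3, -1, -4, 1; Σd² = 62
ρ = 1 − 6Σd² / [n(n²−1)] = 1 − 6×62 / (7×48) = 1 − 372/336 ≈ -0.1071

-0.1071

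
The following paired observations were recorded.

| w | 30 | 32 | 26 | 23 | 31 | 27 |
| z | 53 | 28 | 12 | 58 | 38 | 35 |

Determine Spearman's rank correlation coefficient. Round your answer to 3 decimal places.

Rank w: 4, 6, 2, 1, 5, 3
Rank z: 5, 2, 1, 6, 4, 3
d = rank(w) − rank(z): -1, 4, 1, -5, 1, 0; Σd² = 44
ρ = 1 − 6Σd² / [n(n²−1)] = 1 − 6×44 / (6×35) = 1 − 264/210 ≈ -0.257

-0.257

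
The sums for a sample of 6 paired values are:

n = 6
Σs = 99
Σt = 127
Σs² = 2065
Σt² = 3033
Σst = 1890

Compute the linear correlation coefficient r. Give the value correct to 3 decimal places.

r = (nΣst − ΣsΣt) / √[(nΣs² − (Σs)²)(nΣt² − (Σt)²)]
Numerator: 6×1890 − 99×127 = -1233
Denominator: √[(12390 − 9801)(18198 − 16129)] = √[2589 × 2069] = 2314.4418
r = -1233 / 2314.4418 ≈ -0.533

-0.533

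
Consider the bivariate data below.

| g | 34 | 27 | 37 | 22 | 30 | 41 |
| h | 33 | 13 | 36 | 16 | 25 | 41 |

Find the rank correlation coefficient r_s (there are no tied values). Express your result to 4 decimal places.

Rank g: 4, 2, 5, 1, 3, 6
Rank h: 4, 1, 5, 2, 3, 6
d = rank(g) − rank(h): 0, 1, 0, -1, 0, 0; Σd² = 2
ρ = 1 − 6Σd² / [n(n²−1)] = 1 − 6×2 / (6×35) = 1 − 12/210 ≈ 0.9429

0.9429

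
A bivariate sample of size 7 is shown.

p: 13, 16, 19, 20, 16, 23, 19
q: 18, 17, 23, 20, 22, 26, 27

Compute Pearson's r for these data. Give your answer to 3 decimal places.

0.697

n = 7, Σp = 126, Σq = 153, Σp² = 2332, Σq² = 3431, Σpq = 2806
nΣpq − ΣpΣq = 19642 − 19278 = 364
nΣp² − (Σp)² = 16324 − 15876 = 448; nΣq² − (Σq)² = 24017 − 23409 = 608
r = 364 / √(448 × 608) = 364 / 521.9042 ≈ 0.697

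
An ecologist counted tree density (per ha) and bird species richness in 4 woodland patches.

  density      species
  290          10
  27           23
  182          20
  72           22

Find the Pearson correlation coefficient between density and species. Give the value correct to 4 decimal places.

-0.9304

n = 4, Σx = 571, Σy = 75, Σx² = 123137, Σy² = 1513, Σxy = 8745
nΣxy − ΣxΣy = 34980 − 42825 = -7845
nΣx² − (Σx)² = 492548 − 326041 = 166507; nΣy² − (Σy)² = 6052 − 5625 = 427
r = -7845 / √(166507 × 427) = -7845 / 8431.9920 ≈ -0.9304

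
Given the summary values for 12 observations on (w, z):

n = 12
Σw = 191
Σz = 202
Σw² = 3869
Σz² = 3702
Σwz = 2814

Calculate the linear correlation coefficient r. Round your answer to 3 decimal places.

r = (nΣwz − ΣwΣz) / √[(nΣw² − (Σw)²)(nΣz² − (Σz)²)]
Numerator: 12×2814 − 191×202 = -4814
Denominator: √[(46428 − 36481)(44424 − 40804)] = √[9947 × 3620] = 6000.6783
r = -4814 / 6000.6783 ≈ -0.802

-0.802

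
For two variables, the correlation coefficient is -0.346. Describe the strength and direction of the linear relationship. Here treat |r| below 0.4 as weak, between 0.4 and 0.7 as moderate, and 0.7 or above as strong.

r = -0.346 < 0 so the relationship is negative.
|r| = 0.346, which falls in the weak range.

weak negative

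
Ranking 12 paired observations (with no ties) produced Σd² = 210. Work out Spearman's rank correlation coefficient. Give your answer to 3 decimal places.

ρ = 1 − 6Σd² / [n(n²−1)] = 1 − 6×210 / (12×143)
  = 1 − 1260/1716 = 1 − 0.7343 ≈ 0.266

0.266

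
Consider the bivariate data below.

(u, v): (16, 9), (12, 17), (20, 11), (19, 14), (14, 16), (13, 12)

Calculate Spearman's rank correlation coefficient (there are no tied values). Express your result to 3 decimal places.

Rank u: 4, 1, 6, 5, 3, 2
Rank v: 1, 6, 2, 4, 5, 3
d = rank(u) − rank(v): 3, -5, 4, 1, -2, -1; Σd² = 56
ρ = 1 − 6Σd² / [n(n²−1)] = 1 − 6×56 / (6×35) = 1 − 336/210 ≈ -0.600

-0.600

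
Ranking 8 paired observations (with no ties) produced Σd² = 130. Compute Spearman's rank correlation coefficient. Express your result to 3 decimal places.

-0.548

ρ = 1 − 6Σd² / [n(n²−1)] = 1 − 6×130 / (8×63)
  = 1 − 780/504 = 1 − 1.5476 ≈ -0.548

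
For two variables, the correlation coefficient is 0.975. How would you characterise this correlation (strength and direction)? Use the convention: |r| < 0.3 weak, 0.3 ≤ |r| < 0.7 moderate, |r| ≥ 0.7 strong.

r = 0.975 > 0 so the relationship is positive.
|r| = 0.975, which falls in the strong range.

strong positive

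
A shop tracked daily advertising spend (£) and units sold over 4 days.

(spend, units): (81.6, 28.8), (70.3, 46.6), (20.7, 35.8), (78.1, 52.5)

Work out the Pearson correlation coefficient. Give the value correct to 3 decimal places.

n = 4, Σx = 250.7, Σy = 163.7, Σx² = 18128.75, Σy² = 7038.89, Σxy = 10467.37
nΣxy − ΣxΣy = 41869.48 − 41039.59 = 829.89
nΣx² − (Σx)² = 72515 − 62850.49 = 9664.51; nΣy² − (Σy)² = 28155.56 − 26797.69 = 1357.87
r = 829.89 / √(9664.51 × 1357.87) = 829.89 / 3622.5886 ≈ 0.229

0.229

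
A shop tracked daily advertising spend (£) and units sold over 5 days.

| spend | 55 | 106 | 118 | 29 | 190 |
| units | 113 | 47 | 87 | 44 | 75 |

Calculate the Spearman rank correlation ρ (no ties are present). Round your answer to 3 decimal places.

Rank spend: 2, 3, 4, 1, 5
Rank units: 5, 2, 4, 1, 3
d = rank(spend) − rank(units): -3, 1, 0, 0, 2; Σd² = 14
ρ = 1 − 6Σd² / [n(n²−1)] = 1 − 6×14 / (5×24) = 1 − 84/120 ≈ 0.300

0.300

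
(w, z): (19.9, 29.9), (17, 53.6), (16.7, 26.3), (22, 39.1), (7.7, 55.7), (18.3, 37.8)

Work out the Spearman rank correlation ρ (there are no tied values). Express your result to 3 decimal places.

-0.257

Rank w: 5, 3, 2, 6, 1, 4
Rank z: 2, 5, 1, 4, 6, 3
d = rank(w) − rank(z): 3, -2, 1, 2, -5, 1; Σd² = 44
ρ = 1 − 6Σd² / [n(n²−1)] = 1 − 6×44 / (6×35) = 1 − 264/210 ≈ -0.257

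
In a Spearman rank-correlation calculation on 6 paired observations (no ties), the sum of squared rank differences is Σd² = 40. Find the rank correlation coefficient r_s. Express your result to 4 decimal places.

ρ = 1 − 6Σd² / [n(n²−1)] = 1 − 6×40 / (6×35)
  = 1 − 240/210 = 1 − 1.14286 ≈ -0.1429

-0.1429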